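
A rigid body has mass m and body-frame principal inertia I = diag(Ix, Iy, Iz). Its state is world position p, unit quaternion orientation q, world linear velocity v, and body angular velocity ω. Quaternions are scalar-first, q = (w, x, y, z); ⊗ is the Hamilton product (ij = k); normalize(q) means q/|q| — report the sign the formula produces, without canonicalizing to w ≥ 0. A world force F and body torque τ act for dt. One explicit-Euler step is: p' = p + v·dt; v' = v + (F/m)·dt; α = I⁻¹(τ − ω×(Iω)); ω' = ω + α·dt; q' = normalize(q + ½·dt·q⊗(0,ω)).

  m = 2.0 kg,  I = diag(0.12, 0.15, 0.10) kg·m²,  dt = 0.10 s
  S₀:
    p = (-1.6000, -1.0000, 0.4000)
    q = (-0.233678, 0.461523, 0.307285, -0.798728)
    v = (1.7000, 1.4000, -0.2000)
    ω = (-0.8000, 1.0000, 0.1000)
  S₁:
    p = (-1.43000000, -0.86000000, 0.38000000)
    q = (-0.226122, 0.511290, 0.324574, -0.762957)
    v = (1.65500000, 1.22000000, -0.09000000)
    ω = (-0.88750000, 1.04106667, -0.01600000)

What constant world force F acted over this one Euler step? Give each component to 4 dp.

velocity change Δv = (-0.04500000, -0.18000000, 0.11000000)
applied force F = (-0.9000, -3.6000, 2.2000)

F = (-0.9000, -3.6000, 2.2000)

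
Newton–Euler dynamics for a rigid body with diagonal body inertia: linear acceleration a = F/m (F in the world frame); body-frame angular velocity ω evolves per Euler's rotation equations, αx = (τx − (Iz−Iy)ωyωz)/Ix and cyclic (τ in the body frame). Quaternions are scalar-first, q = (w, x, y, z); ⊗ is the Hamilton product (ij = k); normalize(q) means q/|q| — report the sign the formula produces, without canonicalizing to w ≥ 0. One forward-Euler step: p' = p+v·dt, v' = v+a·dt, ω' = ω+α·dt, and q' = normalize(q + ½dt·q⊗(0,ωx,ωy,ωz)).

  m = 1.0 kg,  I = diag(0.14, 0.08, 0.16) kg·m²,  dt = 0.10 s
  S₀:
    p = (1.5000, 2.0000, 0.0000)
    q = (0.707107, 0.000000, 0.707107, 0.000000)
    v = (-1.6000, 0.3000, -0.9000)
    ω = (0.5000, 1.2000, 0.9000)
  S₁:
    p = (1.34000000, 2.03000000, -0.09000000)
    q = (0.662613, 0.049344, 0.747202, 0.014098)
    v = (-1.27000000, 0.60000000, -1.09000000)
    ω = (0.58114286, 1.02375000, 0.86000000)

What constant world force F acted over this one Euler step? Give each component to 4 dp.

v₁ − v₀ = (0.33000000, 0.30000000, -0.19000000)
F = m·Δv/dt = (3.3000, 3.0000, -1.9000)

F = (3.3000, 3.0000, -1.9000)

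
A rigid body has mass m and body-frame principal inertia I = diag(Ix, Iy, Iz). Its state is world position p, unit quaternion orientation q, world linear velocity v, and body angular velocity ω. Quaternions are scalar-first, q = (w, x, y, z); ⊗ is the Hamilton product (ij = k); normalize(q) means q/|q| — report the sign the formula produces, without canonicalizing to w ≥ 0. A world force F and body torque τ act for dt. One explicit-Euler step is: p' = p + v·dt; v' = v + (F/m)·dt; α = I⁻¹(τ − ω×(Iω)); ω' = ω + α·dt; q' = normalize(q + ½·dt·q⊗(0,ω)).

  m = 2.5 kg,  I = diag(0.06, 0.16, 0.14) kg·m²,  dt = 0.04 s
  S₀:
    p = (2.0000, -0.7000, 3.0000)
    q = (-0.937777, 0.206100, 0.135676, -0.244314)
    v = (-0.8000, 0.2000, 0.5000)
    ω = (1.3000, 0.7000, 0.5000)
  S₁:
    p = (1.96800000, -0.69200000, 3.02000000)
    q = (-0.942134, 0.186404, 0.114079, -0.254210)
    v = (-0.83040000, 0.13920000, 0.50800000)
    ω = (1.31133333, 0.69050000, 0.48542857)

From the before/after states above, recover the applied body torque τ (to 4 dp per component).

τ = (0.0100, -0.0900, 0.0400)

Δω = ω₁−ω₀ = (0.01133333, -0.00950000, -0.01457143)
precession coupling = (-0.0070, -0.0520, 0.0910)
I·α + gyro = (0.0100, -0.0900, 0.0400)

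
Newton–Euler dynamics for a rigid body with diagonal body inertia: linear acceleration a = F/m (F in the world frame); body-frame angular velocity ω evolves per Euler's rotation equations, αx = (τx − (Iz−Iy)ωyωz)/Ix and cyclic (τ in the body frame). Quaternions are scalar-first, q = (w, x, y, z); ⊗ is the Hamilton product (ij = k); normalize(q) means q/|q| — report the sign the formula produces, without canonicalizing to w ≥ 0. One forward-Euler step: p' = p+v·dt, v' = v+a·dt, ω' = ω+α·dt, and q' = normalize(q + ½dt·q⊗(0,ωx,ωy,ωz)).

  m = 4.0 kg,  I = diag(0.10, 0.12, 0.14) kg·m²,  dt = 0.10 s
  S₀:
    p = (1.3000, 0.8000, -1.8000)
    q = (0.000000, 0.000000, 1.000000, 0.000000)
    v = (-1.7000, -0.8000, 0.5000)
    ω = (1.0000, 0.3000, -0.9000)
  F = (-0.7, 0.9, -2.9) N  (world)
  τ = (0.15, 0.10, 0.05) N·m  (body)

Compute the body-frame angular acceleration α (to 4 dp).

precession coupling ω×(Iω) = (-0.0054, 0.0360, 0.0060)
angular accel α = (1.5540, 0.5333, 0.3143)

α = (1.5540, 0.5333, 0.3143)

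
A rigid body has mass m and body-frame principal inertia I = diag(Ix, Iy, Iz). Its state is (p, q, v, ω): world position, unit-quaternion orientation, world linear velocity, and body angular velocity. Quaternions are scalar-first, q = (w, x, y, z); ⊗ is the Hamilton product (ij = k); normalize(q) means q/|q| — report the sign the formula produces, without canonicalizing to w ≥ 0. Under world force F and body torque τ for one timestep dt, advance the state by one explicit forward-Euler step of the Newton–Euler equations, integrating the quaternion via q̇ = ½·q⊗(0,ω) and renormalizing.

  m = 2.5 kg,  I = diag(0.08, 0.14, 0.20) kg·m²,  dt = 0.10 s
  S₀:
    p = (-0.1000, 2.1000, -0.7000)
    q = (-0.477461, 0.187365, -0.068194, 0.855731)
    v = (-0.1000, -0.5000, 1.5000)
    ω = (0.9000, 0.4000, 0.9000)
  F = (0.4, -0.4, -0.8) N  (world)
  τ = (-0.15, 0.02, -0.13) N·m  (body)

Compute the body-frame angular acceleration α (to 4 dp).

gyro term ω×Iω = (0.0216, -0.0972, 0.0216)
angular accel α = (-2.1450, 0.8371, -0.7580)

α = (-2.1450, 0.8371, -0.7580)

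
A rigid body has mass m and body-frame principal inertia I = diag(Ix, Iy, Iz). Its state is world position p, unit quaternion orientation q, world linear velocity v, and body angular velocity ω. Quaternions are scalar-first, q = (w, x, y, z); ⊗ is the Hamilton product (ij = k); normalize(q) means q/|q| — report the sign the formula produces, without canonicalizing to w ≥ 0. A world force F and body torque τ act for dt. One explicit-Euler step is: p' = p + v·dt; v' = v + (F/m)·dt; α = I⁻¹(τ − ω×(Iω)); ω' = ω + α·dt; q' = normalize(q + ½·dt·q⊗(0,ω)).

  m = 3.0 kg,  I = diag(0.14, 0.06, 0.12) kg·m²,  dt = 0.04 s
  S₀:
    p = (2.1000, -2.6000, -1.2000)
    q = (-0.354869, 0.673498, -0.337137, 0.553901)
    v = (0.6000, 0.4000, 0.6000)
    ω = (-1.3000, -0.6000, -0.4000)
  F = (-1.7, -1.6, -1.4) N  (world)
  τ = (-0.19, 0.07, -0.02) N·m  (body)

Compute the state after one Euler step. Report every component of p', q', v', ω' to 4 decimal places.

new position p' = (2.1240, -2.5840, -1.1760)
new velocity v' = (0.5773, 0.3787, 0.5813)
gyro term ω×Iω = (0.0144, 0.0104, -0.0624)
angular accel α = (-1.4600, 0.9933, 0.3533)
ω + α·dt = (-1.3584, -0.5603, -0.3859)
2q̇ = q⊗(0,ω) = (0.8948256, 0.9285251, -0.2377507, -0.7004293)
updated quaternion q' = (-0.3368, 0.6918, -0.3417, 0.5397)

p' = (2.1240, -2.5840, -1.1760)
q' = (-0.3368, 0.6918, -0.3417, 0.5397)
v' = (0.5773, 0.3787, 0.5813)
ω' = (-1.3584, -0.5603, -0.3859)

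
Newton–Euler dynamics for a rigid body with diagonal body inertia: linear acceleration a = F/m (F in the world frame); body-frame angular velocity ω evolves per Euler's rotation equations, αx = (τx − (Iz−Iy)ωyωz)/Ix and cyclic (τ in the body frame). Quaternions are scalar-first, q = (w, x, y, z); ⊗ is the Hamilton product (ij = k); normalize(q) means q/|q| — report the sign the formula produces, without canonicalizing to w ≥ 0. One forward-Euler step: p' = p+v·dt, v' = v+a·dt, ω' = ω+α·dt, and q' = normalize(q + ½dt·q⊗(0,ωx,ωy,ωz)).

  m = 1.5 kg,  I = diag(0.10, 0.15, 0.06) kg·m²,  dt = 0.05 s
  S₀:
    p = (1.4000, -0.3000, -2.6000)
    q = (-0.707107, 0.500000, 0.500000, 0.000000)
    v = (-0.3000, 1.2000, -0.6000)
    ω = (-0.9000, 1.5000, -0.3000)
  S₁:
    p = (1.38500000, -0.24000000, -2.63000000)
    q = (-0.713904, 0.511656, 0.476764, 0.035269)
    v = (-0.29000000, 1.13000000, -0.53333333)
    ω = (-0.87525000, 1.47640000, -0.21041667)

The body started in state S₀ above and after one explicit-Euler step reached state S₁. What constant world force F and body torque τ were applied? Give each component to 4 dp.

F = (0.3000, -2.1000, 2.0000)
τ = (0.0900, -0.0600, 0.0400)

velocity change Δv = (0.01000000, -0.07000000, 0.06666667)
m·(v₁−v₀)/dt = (0.3000, -2.1000, 2.0000)
Δω = ω₁−ω₀ = (0.02475000, -0.02360000, 0.08958333)
gyro term ω₀×Iω₀ = (0.0405, 0.0108, -0.0675)
I·α + gyro = (0.0900, -0.0600, 0.0400)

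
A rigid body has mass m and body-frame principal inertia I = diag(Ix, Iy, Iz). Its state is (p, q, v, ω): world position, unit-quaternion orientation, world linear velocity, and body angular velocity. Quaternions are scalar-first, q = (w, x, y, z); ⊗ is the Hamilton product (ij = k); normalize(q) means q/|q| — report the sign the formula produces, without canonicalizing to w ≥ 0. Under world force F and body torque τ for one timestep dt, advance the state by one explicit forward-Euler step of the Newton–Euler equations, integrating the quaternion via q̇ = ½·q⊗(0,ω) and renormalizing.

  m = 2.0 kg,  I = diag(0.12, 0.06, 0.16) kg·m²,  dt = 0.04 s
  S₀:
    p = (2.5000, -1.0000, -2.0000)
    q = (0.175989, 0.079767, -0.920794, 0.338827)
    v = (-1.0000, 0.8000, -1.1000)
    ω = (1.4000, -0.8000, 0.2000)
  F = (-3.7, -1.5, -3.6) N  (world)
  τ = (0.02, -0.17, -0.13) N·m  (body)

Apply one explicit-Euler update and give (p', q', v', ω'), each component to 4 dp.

a = (-1.8500, -0.7500, -1.8000)
p + v·dt = (2.4600, -0.9680, -2.0440)
new velocity v' = (-1.0740, 0.7700, -1.1720)
gyro term ω×Iω = (-0.0160, -0.0112, 0.0672)
angular accel α = (0.3000, -2.6467, -1.2325)
new body rate ω' = (1.4120, -0.9059, 0.1507)
Hamilton product q⊗(0,ω) = (-0.9160744, 0.3332874, 0.3176132, 1.2604958)
updated quaternion q' = (0.1576, 0.0864, -0.9140, 0.3638)

p' = (2.4600, -0.9680, -2.0440)
q' = (0.1576, 0.0864, -0.9140, 0.3638)
v' = (-1.0740, 0.7700, -1.1720)
ω' = (1.4120, -0.9059, 0.1507)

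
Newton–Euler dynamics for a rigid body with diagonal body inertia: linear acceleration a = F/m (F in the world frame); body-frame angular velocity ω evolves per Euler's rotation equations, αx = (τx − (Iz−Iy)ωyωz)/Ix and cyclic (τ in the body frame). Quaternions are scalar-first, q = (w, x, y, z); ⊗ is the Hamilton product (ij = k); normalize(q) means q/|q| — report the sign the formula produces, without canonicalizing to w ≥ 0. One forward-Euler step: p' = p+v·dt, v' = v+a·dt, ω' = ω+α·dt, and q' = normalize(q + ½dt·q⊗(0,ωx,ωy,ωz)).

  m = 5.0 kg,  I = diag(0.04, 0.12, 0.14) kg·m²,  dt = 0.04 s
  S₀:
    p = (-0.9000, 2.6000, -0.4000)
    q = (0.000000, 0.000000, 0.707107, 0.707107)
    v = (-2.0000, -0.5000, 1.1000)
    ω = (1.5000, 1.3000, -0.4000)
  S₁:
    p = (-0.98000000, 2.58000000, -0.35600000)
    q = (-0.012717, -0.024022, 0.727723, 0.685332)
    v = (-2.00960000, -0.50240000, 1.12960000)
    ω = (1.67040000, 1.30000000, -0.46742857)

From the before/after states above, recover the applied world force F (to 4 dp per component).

F = (-1.2000, -0.3000, 3.7000)

Δv = v₁−v₀ = (-0.00960000, -0.00240000, 0.02960000)
applied force F = (-1.2000, -0.3000, 3.7000)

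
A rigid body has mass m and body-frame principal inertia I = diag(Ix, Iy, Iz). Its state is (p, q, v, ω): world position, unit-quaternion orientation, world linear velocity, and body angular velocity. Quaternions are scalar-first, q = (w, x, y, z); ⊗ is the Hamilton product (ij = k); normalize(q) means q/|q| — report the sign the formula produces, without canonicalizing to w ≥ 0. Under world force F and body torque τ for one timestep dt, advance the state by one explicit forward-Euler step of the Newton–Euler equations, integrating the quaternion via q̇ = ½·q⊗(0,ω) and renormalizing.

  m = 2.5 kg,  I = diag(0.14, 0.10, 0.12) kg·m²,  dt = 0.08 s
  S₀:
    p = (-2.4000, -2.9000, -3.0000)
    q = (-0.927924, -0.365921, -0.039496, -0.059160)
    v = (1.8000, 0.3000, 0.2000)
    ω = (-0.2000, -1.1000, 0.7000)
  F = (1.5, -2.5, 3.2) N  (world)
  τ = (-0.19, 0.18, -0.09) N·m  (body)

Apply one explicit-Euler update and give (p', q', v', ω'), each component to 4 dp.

angular accel α = (-1.2471, 1.8280, -0.6767)
ω' = ω + α·dt = (-0.2998, -0.9538, 0.6459)
q⊗(0,ω) = (-0.0752178, 0.0928616, 1.2886931, -0.2549329)
updated quaternion q' = (-0.9296, -0.3617, 0.0120, -0.0693)
linear accel F/m = (0.6000, -1.0000, 1.2800)
new position p' = (-2.2560, -2.8760, -2.9840)
v + (F/m)dt = (1.8480, 0.2200, 0.3024)

p' = (-2.2560, -2.8760, -2.9840)
q' = (-0.9296, -0.3617, 0.0120, -0.0693)
v' = (1.8480, 0.2200, 0.3024)
ω' = (-0.2998, -0.9538, 0.6459)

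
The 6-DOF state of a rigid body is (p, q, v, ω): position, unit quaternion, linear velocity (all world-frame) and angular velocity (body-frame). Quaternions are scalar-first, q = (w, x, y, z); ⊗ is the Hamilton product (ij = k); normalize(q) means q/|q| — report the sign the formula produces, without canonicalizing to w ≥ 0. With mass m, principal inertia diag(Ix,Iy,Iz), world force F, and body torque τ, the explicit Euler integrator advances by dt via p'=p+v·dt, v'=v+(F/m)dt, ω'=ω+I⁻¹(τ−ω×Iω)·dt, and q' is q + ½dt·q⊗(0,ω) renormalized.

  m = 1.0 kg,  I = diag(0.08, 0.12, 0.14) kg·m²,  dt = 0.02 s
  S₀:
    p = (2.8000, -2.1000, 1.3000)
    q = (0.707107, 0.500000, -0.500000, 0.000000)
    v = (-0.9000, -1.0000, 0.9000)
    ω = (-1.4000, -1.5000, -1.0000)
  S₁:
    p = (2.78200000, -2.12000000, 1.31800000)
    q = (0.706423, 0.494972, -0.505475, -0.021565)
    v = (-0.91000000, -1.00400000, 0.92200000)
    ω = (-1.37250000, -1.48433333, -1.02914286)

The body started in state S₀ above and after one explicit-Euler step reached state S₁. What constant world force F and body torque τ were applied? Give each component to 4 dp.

F = (-0.5000, -0.2000, 1.1000)
τ = (0.1400, 0.0100, -0.1200)

rate change Δω = (0.02750000, 0.01566667, -0.02914286)
I·α + gyro = (0.1400, 0.0100, -0.1200)
velocity change Δv = (-0.01000000, -0.00400000, 0.02200000)
m·(v₁−v₀)/dt = (-0.5000, -0.2000, 1.1000)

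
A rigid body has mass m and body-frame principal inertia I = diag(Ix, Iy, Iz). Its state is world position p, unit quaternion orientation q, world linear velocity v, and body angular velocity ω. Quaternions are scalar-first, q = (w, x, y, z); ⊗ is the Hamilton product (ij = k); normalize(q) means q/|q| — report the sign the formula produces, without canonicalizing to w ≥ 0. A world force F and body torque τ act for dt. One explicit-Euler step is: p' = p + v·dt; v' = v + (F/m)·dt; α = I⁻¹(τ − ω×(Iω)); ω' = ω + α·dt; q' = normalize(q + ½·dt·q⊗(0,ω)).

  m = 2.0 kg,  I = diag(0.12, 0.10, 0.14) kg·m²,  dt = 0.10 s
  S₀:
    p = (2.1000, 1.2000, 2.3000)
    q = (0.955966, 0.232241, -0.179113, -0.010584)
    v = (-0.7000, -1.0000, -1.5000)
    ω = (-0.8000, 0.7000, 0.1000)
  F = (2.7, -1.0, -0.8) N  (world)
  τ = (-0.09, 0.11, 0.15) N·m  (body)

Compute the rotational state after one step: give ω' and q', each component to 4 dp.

ω' = (-0.8773, 0.8084, 0.1991)
q' = (0.9702, 0.1932, -0.1462, -0.0048)

gyro term ω×Iω = (0.0028, 0.0016, 0.0112)
angular accel α = (-0.7733, 1.0840, 0.9914)
ω + α·dt = (-0.8773, 0.8084, 0.1991)
q⊗(0,ω) = (0.3122303, -0.7752753, 0.6544193, 0.1148749)
q' = normalize(q + ½dt·q⊗(0,ω)) = (0.9702, 0.1932, -0.1462, -0.0048)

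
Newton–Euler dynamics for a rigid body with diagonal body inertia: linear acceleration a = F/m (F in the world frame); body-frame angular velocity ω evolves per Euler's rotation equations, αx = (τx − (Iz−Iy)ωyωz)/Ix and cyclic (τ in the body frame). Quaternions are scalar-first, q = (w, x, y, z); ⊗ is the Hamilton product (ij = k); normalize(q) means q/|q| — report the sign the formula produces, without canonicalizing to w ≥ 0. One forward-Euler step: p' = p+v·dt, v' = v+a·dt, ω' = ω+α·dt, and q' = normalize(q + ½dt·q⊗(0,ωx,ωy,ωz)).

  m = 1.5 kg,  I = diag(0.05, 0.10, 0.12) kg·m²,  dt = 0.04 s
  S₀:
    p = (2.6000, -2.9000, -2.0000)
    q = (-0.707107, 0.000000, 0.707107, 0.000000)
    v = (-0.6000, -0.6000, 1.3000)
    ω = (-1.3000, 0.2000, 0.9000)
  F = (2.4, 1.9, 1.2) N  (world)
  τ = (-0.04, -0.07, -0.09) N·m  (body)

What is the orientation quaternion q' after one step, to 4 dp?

q' = (-0.7096, 0.0311, 0.7039, 0.0057)

q⊗(0,ω) = (-0.1414214, 1.5556354, -0.1414214, 0.2828428)
q' = normalize(q + ½dt·q⊗(0,ω)) = (-0.7096, 0.0311, 0.7039, 0.0057)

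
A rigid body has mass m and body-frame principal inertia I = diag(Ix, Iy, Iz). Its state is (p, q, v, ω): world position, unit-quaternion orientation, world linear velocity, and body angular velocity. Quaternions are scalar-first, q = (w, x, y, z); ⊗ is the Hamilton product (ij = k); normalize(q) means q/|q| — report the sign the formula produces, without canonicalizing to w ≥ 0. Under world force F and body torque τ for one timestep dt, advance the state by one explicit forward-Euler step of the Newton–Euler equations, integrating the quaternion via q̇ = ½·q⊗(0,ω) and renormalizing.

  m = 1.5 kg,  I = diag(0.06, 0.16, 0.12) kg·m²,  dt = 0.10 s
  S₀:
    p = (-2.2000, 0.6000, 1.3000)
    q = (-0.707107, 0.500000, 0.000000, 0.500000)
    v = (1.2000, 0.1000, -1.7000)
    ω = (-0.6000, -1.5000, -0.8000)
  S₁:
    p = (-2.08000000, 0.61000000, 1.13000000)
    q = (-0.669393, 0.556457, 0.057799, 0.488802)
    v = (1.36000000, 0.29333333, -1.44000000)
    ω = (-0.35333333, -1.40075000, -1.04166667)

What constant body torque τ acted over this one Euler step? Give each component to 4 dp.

τ = (0.1000, 0.1300, -0.2000)

rate change Δω = (0.24666667, 0.09925000, -0.24166667)
I·α + gyro = (0.1000, 0.1300, -0.2000)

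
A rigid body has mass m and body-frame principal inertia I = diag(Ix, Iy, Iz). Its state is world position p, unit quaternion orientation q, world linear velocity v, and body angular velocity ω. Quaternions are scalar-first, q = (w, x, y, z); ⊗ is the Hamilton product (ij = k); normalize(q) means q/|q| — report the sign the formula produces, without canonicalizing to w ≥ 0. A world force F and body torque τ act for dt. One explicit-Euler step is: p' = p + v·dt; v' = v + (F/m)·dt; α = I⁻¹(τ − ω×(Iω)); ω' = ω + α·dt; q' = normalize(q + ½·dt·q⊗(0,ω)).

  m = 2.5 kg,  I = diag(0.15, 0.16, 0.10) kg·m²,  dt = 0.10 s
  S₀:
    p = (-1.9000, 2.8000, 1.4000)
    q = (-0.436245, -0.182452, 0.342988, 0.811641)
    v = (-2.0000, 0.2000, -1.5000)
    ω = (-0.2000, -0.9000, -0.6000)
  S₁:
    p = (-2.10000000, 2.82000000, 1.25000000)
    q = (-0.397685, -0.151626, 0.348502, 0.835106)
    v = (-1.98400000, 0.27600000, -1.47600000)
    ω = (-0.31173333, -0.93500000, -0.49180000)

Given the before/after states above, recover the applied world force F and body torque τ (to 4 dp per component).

F = (0.4000, 1.9000, 0.6000)
τ = (-0.2000, -0.0500, 0.1100)

ω₁ − ω₀ = (-0.11173333, -0.03500000, 0.10820000)
applied torque τ = (-0.2000, -0.0500, 0.1100)
Δv = v₁−v₀ = (0.01600000, 0.07600000, 0.02400000)
applied force F = (0.4000, 1.9000, 0.6000)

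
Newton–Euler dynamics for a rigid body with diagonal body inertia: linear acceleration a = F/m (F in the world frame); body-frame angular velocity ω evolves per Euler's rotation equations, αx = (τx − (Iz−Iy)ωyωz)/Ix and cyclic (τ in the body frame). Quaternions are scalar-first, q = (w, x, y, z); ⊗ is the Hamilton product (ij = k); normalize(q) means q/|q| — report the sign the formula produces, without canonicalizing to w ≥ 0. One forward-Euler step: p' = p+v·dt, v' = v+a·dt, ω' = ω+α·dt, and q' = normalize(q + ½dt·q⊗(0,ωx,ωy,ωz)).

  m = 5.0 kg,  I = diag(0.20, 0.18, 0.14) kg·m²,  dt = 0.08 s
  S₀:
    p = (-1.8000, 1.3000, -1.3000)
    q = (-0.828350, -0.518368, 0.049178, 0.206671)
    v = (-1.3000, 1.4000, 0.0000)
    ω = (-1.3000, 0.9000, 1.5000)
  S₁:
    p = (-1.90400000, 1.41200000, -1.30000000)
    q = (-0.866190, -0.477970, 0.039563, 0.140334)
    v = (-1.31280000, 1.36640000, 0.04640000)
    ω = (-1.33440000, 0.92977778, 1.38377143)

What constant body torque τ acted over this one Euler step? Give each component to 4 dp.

τ = (-0.1400, -0.0500, -0.1800)

rate change Δω = (-0.03440000, 0.02977778, -0.11622857)
ω₀×(Iω₀) = (-0.0540, -0.1170, 0.0234)
I·α + gyro = (-0.1400, -0.0500, -0.1800)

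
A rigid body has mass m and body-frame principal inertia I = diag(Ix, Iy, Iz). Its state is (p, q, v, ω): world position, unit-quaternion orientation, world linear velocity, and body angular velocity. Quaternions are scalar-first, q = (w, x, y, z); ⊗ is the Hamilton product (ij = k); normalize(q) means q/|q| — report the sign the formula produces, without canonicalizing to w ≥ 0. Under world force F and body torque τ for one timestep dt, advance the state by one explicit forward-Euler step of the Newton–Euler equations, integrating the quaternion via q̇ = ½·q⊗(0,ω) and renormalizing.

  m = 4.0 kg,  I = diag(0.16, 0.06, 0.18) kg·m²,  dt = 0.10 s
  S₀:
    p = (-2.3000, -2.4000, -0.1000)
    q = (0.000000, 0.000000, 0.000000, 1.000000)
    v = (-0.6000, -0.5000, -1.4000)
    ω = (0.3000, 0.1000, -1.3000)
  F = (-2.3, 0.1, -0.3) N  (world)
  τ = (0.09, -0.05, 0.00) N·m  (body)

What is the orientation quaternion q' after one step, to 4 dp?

q' = (0.0649, -0.0050, 0.0150, 0.9978)

q⊗(0,ω) = (1.3000000, -0.1000000, 0.3000000, 0.0000000)
q + ½dt·q⊗(0,ω), renormalized = (0.0649, -0.0050, 0.0150, 0.9978)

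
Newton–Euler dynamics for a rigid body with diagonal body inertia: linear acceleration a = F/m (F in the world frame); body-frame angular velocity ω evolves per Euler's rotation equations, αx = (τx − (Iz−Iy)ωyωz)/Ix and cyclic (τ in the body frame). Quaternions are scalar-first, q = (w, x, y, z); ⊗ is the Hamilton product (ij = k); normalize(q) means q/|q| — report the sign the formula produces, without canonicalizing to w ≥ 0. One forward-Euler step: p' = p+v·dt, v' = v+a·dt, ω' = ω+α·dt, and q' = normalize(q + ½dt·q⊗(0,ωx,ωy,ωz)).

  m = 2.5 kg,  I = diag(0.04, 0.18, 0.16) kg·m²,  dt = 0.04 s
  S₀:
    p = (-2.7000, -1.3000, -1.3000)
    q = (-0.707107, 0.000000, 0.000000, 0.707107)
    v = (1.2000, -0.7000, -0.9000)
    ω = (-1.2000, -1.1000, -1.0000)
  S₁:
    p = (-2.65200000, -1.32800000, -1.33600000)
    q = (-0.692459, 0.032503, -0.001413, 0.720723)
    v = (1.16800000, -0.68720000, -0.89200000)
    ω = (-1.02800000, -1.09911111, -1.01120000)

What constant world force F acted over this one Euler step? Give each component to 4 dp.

velocity change Δv = (-0.03200000, 0.01280000, 0.00800000)
F = m·Δv/dt = (-2.0000, 0.8000, 0.5000)

F = (-2.0000, 0.8000, 0.5000)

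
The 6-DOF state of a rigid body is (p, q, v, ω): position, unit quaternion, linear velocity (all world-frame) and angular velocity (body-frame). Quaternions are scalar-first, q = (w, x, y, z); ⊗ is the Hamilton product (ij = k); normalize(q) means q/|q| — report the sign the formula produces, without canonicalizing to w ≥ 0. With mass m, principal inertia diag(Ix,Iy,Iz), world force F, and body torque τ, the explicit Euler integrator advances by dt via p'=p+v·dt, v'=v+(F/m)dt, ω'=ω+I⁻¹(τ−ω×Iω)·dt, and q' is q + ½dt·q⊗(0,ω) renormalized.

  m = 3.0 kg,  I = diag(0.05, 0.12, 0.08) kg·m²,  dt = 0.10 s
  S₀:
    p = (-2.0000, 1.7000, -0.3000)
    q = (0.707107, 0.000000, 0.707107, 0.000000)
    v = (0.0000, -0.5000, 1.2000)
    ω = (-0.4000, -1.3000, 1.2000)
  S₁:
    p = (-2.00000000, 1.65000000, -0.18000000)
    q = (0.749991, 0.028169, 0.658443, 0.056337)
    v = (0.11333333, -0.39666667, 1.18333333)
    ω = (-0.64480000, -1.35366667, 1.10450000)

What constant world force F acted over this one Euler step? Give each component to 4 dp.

velocity change Δv = (0.11333333, 0.10333333, -0.01666667)
applied force F = (3.4000, 3.1000, -0.5000)

F = (3.4000, 3.1000, -0.5000)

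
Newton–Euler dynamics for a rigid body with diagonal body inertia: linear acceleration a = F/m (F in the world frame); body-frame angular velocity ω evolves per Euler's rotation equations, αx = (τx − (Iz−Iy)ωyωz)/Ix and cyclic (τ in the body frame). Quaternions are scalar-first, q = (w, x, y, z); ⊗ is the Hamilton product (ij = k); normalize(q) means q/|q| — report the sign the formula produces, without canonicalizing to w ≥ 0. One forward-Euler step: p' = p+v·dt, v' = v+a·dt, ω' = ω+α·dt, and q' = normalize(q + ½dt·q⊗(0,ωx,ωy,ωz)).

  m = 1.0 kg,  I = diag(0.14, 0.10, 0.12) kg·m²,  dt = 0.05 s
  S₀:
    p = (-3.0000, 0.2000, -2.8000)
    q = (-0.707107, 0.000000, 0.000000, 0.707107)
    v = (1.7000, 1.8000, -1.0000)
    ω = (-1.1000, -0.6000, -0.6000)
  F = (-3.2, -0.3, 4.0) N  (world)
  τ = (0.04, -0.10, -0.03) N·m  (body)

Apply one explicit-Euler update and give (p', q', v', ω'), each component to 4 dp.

p' = (-2.9150, 0.2900, -2.8500)
q' = (-0.6961, 0.0300, -0.0088, 0.7173)
v' = (1.5400, 1.7850, -0.8000)
ω' = (-1.0883, -0.6566, -0.6015)

gyro term ω×Iω = (0.0072, 0.0132, -0.0264)
(τ − ω×Iω)/I = (0.2343, -1.1320, -0.0300)
ω + α·dt = (-1.0883, -0.6566, -0.6015)
2q̇ = q⊗(0,ω) = (0.4242642, 1.2020819, -0.3535535, 0.4242642)
q' = normalize(q + ½dt·q⊗(0,ω)) = (-0.6961, 0.0300, -0.0088, 0.7173)
p + v·dt = (-2.9150, 0.2900, -2.8500)
v + (F/m)dt = (1.5400, 1.7850, -0.8000)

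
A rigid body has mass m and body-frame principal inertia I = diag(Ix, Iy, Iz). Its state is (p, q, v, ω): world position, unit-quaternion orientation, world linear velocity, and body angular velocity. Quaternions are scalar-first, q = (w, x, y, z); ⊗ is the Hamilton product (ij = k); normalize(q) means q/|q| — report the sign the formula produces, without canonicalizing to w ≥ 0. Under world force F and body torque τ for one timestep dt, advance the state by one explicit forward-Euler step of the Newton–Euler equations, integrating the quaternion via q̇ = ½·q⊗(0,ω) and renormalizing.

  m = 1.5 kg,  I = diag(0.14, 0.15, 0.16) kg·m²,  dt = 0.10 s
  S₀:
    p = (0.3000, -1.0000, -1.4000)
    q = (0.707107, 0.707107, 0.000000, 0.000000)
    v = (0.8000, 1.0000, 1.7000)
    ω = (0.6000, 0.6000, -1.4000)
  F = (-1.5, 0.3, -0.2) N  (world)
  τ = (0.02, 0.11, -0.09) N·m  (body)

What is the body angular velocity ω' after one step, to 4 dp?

ω' = (0.6203, 0.6621, -1.4585)

(τ − ω×Iω)/I = (0.2029, 0.6213, -0.5850)
ω' = ω + α·dt = (0.6203, 0.6621, -1.4585)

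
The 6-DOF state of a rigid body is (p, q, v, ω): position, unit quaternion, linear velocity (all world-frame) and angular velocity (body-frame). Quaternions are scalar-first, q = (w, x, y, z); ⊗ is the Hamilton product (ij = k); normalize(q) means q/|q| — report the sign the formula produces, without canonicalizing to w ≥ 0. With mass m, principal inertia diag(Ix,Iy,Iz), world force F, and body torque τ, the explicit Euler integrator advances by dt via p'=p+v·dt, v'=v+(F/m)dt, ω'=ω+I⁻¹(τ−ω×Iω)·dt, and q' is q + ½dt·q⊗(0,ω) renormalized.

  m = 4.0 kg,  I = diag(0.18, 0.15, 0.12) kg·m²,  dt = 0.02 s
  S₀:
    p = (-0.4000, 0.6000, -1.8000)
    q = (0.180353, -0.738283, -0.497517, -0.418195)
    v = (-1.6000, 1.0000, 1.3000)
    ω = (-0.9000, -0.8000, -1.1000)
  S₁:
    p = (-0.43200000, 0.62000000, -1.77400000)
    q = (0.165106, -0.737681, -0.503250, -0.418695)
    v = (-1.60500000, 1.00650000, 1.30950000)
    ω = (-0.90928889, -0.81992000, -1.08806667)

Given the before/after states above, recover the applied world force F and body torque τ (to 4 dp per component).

rate change Δω = (-0.00928889, -0.01992000, 0.01193333)
precession coupling = (-0.0264, 0.0594, -0.0216)
I·α + gyro = (-0.1100, -0.0900, 0.0500)
velocity change Δv = (-0.00500000, 0.00650000, 0.00950000)
m·(v₁−v₀)/dt = (-1.0000, 1.3000, 1.9000)

F = (-1.0000, 1.3000, 1.9000)
τ = (-0.1100, -0.0900, 0.0500)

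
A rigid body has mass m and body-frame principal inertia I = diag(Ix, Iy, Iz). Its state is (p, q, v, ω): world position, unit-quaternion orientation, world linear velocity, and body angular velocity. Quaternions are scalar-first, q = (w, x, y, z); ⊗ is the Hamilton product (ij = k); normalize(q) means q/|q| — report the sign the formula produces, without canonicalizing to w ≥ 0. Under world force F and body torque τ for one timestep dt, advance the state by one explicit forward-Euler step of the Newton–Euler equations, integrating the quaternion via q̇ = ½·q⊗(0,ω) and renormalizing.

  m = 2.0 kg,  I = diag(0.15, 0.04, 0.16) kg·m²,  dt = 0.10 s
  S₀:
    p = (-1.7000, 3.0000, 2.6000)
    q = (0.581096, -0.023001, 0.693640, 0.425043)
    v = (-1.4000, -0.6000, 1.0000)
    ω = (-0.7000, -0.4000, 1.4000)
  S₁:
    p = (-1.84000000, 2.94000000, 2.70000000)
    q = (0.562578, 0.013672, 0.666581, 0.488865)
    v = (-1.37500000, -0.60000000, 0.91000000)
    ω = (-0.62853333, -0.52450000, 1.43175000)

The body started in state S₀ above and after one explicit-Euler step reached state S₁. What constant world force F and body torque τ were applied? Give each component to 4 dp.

velocity change Δv = (0.02500000, 0.00000000, -0.09000000)
applied force F = (0.5000, 0.0000, -1.8000)
ω₁ − ω₀ = (0.07146667, -0.12450000, 0.03175000)
gyro term ω₀×Iω₀ = (-0.0672, 0.0098, -0.0308)
I·α + gyro = (0.0400, -0.0400, 0.0200)

F = (0.5000, 0.0000, -1.8000)
τ = (0.0400, -0.0400, 0.0200)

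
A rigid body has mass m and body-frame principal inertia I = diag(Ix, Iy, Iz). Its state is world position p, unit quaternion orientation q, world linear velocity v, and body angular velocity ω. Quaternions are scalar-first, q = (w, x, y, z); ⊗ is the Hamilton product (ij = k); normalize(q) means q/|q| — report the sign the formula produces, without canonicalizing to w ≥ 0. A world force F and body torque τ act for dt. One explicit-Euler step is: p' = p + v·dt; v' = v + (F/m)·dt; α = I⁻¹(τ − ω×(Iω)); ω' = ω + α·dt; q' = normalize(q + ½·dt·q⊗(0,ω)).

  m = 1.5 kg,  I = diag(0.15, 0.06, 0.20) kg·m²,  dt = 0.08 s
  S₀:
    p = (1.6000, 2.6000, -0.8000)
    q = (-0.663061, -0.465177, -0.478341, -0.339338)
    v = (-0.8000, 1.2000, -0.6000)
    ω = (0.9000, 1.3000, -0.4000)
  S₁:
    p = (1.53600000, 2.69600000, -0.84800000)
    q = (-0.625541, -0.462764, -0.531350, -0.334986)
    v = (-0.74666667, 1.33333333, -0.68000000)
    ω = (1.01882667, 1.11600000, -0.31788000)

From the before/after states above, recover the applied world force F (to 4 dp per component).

velocity change Δv = (0.05333333, 0.13333333, -0.08000000)
applied force F = (1.0000, 2.5000, -1.5000)

F = (1.0000, 2.5000, -1.5000)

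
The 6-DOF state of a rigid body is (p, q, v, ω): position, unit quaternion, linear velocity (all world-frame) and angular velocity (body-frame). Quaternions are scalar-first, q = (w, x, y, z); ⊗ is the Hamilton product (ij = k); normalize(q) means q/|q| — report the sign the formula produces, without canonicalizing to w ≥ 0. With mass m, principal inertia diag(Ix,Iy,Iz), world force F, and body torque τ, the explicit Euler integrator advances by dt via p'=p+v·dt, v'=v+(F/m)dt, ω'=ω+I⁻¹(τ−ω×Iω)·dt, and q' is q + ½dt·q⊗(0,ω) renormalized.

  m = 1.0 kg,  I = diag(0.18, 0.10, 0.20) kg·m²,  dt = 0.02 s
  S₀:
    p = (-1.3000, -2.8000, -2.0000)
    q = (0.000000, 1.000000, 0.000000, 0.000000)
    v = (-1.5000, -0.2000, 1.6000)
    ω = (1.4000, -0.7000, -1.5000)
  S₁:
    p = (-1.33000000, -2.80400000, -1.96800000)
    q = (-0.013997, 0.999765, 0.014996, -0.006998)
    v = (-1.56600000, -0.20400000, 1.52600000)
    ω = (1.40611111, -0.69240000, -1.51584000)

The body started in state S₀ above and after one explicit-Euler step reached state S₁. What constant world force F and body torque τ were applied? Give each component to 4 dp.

Δv = v₁−v₀ = (-0.06600000, -0.00400000, -0.07400000)
F = m·Δv/dt = (-3.3000, -0.2000, -3.7000)
rate change Δω = (0.00611111, 0.00760000, -0.01584000)
I·α + gyro = (0.1600, 0.0800, -0.0800)

F = (-3.3000, -0.2000, -3.7000)
τ = (0.1600, 0.0800, -0.0800)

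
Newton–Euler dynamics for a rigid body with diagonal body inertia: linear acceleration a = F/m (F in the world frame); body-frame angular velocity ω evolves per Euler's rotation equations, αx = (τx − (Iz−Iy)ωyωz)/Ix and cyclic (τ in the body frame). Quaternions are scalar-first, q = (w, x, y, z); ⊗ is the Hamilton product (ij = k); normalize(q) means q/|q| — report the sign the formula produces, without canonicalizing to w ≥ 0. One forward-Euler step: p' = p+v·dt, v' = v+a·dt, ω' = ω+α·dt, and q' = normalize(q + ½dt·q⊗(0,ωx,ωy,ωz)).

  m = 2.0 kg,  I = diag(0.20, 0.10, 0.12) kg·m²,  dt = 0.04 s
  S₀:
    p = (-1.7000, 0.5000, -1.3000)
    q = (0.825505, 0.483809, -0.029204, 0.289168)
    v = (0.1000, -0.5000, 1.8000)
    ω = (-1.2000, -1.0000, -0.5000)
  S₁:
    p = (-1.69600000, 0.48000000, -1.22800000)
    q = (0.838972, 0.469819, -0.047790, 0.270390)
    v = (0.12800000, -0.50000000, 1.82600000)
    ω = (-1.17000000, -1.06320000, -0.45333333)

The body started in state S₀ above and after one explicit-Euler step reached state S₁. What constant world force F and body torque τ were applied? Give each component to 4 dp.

F = (1.4000, 0.0000, 1.3000)
τ = (0.1600, -0.1100, 0.0200)

ω₁ − ω₀ = (0.03000000, -0.06320000, 0.04666667)
gyro term ω₀×Iω₀ = (0.0100, 0.0480, -0.1200)
I·α + gyro = (0.1600, -0.1100, 0.0200)
v₁ − v₀ = (0.02800000, 0.00000000, 0.02600000)
F = m·Δv/dt = (1.4000, 0.0000, 1.3000)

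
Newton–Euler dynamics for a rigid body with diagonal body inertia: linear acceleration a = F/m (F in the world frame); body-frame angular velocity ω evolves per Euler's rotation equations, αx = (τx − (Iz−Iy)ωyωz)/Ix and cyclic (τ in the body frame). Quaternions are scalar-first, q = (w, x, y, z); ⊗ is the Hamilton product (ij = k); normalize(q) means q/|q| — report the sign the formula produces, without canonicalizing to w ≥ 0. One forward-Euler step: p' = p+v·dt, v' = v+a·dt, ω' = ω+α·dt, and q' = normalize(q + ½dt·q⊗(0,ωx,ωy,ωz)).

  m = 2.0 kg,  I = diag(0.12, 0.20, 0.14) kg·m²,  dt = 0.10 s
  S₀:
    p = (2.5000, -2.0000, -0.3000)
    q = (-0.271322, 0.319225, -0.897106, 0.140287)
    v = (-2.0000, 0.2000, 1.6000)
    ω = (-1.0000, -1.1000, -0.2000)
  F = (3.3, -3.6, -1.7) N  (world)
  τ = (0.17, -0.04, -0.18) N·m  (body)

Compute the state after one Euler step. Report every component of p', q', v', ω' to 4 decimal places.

p' = (2.3000, -1.9800, -0.1400)
q' = (-0.3024, 0.3485, -0.8835, 0.0804)
v' = (-1.8350, 0.0200, 1.5150)
ω' = (-0.8473, -1.1180, -0.3914)

gyro term ω×Iω = (-0.0132, -0.0040, 0.0880)
α = I⁻¹(τ − ω×Iω) = (1.5267, -0.1800, -1.9143)
ω + α·dt = (-0.8473, -1.1180, -0.3914)
2q̇ = q⊗(0,ω) = (-0.6395342, 0.6050589, 0.2220122, -1.1939891)
q + ½dt·q⊗(0,ω), renormalized = (-0.3024, 0.3485, -0.8835, 0.0804)
p' = p + v·dt = (2.3000, -1.9800, -0.1400)
v + (F/m)dt = (-1.8350, 0.0200, 1.5150)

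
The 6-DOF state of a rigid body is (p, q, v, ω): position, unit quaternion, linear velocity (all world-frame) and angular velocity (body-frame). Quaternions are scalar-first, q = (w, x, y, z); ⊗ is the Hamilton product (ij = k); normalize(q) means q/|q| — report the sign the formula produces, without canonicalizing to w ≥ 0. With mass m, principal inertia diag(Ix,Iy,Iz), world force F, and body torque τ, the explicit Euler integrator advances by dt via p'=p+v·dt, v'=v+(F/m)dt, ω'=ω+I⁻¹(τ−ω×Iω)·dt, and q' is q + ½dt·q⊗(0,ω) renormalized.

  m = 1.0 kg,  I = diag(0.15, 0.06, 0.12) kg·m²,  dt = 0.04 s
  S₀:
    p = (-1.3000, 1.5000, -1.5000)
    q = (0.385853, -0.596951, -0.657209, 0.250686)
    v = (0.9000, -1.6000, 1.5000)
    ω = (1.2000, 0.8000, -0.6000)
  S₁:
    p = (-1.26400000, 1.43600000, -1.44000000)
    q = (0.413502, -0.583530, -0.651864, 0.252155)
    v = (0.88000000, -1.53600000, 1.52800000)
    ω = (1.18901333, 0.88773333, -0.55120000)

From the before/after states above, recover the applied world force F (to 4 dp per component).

Δv = v₁−v₀ = (-0.02000000, 0.06400000, 0.02800000)
F = m·Δv/dt = (-0.5000, 1.6000, 0.7000)

F = (-0.5000, 1.6000, 0.7000)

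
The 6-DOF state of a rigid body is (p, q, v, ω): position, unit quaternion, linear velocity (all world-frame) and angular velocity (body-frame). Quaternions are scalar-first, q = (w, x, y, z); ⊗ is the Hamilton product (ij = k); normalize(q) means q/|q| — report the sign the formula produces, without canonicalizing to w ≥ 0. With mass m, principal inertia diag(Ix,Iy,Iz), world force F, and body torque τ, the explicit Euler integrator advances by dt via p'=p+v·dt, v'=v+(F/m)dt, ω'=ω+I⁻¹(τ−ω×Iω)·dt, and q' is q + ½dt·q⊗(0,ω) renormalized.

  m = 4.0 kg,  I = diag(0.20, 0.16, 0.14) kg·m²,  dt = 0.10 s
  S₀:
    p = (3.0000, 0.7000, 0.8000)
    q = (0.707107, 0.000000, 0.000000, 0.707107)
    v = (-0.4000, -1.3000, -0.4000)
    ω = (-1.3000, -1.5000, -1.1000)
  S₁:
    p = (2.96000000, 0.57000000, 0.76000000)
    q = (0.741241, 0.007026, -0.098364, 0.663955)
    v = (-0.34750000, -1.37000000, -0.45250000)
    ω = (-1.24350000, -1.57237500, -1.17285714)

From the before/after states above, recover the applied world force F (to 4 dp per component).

F = (2.1000, -2.8000, -2.1000)

v₁ − v₀ = (0.05250000, -0.07000000, -0.05250000)
m·(v₁−v₀)/dt = (2.1000, -2.8000, -2.1000)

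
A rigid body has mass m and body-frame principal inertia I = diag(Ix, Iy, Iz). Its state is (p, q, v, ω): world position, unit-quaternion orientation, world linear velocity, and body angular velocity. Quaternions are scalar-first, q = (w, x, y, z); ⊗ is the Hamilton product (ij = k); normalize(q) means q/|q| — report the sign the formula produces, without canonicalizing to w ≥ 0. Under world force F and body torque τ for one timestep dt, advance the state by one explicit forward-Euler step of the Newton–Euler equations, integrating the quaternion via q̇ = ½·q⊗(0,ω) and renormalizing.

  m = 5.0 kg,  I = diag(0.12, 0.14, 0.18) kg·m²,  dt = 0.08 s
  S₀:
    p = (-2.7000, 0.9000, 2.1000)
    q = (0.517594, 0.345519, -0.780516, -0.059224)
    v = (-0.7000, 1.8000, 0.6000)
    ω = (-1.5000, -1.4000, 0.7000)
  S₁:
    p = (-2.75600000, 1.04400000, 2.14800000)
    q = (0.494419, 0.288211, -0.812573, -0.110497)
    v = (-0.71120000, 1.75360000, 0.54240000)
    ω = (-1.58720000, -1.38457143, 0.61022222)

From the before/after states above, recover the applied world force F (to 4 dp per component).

F = (-0.7000, -2.9000, -3.6000)

Δv = v₁−v₀ = (-0.01120000, -0.04640000, -0.05760000)
m·(v₁−v₀)/dt = (-0.7000, -2.9000, -3.6000)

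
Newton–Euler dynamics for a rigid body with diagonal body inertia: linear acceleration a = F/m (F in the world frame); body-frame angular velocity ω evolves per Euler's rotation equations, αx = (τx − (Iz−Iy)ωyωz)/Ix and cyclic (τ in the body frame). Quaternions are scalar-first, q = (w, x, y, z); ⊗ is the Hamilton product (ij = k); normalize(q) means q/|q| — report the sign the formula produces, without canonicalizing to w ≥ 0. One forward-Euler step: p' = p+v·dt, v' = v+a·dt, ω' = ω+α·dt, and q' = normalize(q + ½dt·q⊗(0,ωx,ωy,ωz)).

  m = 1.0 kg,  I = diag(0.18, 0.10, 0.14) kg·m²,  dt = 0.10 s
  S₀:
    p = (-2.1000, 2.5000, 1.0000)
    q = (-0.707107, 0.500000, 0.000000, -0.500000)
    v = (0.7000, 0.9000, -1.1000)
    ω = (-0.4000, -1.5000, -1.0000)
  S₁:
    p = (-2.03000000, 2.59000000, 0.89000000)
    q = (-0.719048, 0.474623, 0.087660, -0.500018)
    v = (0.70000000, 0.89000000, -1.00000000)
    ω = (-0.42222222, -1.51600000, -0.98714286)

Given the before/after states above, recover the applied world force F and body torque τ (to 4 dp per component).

v₁ − v₀ = (0.00000000, -0.01000000, 0.10000000)
m·(v₁−v₀)/dt = (0.0000, -0.1000, 1.0000)
ω₁ − ω₀ = (-0.02222222, -0.01600000, 0.01285714)
precession coupling = (0.0600, 0.0160, -0.0480)
applied torque τ = (0.0200, 0.0000, -0.0300)

F = (0.0000, -0.1000, 1.0000)
τ = (0.0200, 0.0000, -0.0300)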